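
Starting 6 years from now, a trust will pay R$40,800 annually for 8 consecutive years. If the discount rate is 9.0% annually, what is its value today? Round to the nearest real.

R$146,768

Value one period before first payment (t=5): 40800 × [1 − (1+0.09)^(−8)] / 0.09 = 40800 × 5.534819 = 225,820.6199
PV₀ = 225,820.6199 / (1+0.09)^5 = 225,820.6199 / 1.538624 = 146,767.9085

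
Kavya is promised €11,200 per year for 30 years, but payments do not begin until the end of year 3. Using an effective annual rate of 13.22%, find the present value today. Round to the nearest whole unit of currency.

PV at t=2 (ordinary 30-year annuity): 11200 × a(30|0.1322) = 11200 × 7.381876 = 82,677.0096
Discount back 2 years: 82,677.0096 × (1+0.1322)^(−2) = 82,677.0096 × 0.780106 = 64,496.8432

€64,497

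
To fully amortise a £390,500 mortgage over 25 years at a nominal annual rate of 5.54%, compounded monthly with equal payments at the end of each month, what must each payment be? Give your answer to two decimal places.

Periodic rate i = 0.0554/12 = 0.00461667; n = 25 × 12 = 300 periods.
Annuity-PV factor = 162.211643; PMT = 390500 / 162.211643 = 2,407.3488

£2,407.35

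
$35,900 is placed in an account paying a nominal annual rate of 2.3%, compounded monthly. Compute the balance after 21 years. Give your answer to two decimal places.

$58,164.49

Periodic rate i = 0.023/12 = 0.00191667; n = 21 × 12 = 252 periods.
FV = 35,900 × (1 + 0.00191667)^252 = 58,164.4888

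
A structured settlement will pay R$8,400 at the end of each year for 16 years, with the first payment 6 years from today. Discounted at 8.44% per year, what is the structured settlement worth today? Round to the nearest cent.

PV at t=5 (ordinary 16-year annuity): 8400 × a(16|0.0844) = 8400 × 8.607741 = 72,305.0274
Discount back 5 years: 72,305.0274 × (1+0.0844)^(−5) = 72,305.0274 × 0.666887 = 48,219.3055

R$48,219.31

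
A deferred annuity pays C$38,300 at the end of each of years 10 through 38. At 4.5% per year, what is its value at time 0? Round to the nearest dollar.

C$412,920

Value one period before first payment (t=9): 38300 × [1 − (1+0.045)^(−29)] / 0.045 = 38300 × 16.021889 = 613,638.3307
Discount back 9 years: 613,638.3307 × (1+0.045)^(−9) = 613,638.3307 × 0.672904 = 412,919.9497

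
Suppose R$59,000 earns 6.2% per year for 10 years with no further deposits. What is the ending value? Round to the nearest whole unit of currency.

R$107,671

FV = PV·(1+i)^n = 59,000 × 1.824926 = 107,670.6114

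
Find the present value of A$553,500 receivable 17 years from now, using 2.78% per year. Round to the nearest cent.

A$347,273.14

PV = FV·(1+i)^(−n) = 553,500 × 0.627413 = 347,273.1435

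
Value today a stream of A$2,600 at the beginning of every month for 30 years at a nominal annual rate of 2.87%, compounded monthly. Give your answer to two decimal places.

A$628,572.00

Periodic rate i = 0.0287/12 = 0.00239167; n = 30 × 12 = 360 periods.
PV = PMT · [1 − (1+i)^(−n)] / i × (1+i) = 2600 · 241.758462 = 628,572.0021
(annuity-due: payments at period start, so ×(1+i).)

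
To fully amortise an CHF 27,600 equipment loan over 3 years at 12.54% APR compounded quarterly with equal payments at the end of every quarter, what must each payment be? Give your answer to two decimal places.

CHF 2,795.15

With 4 periods per year: i = 0.03135, n = 12.
Annuity-PV factor = 9.874262; PMT = 27600 / 9.874262 = 2,795.1455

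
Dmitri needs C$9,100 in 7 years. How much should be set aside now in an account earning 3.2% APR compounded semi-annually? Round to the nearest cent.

C$7,286.68

i = 0.032/2 = 0.016 per half-year; n = 7·2 = 14.
PV = FV·(1+i)^(−n) = 9,100 × 0.800734 = 7,286.6764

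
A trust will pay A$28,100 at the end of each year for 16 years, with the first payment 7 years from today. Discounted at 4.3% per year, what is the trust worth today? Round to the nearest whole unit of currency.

A$248,801

Value one period before first payment (t=6): 28100 × [1 − (1+0.043)^(−16)] / 0.043 = 28100 × 11.398601 = 320,300.6959
PV₀ = 320,300.6959 / (1+0.043)^6 = 320,300.6959 / 1.287377 = 248,800.9485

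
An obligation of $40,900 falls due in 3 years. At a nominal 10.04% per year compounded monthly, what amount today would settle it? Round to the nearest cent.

$30,301.07

With 12 periods per year: i = 0.00836667, n = 36.
PV = FV·(1+i)^(−n) = 40,900 × 0.740858 = 30,301.0722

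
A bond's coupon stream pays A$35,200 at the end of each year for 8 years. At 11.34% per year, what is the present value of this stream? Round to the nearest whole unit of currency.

PV = PMT · [1 − (1+i)^(−n)] / i = 35200 · 5.084317 = 178,967.9673

A$178,968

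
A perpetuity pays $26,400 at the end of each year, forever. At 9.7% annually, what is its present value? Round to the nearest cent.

PV = PMT / i = 26400 / 0.097 = 272,164.9485

$272,164.95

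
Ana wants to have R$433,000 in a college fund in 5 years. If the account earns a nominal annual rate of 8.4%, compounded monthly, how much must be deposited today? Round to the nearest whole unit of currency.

i = 0.084/12 = 0.007 per month; n = 5·12 = 60.
Discount factor = (1+0.007)^(−60) = 0.658009; PV = 433,000 × 0.658009 = 284,917.8531

R$284,918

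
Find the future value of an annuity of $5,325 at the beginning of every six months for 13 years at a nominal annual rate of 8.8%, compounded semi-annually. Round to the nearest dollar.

$260,714

Periodic rate i = 0.088/2 = 0.044; n = 13 × 2 = 26 periods.
FV = PMT · [(1+i)^n − 1] / i × (1+i) = 5325 · 48.960404 = 260,714.1509
(annuity-due: payments at period start, so ×(1+i).)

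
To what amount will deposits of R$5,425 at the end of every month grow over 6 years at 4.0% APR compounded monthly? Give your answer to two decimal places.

R$440,632.41

i = 0.04/12 = 0.00333333 per month; n = 6·12 = 72.
FV = PMT · [(1+i)^n − 1] / i = 5425 · 81.222564 = 440,632.4082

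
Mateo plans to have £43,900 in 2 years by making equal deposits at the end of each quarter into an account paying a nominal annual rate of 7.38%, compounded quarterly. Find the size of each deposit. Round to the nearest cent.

i = 0.0738/4 = 0.01845 per quarter; n = 2·4 = 8.
PMT = 43900 / ( [(1+0.01845)^8 − 1] / 0.01845 ) = 43900 / 8.536109 = 5,142.8586

£5,142.86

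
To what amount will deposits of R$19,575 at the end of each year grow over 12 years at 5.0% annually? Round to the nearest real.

FV = PMT · [(1+i)^n − 1] / i = 19575 · 15.917127 = 311,577.7516

R$311,578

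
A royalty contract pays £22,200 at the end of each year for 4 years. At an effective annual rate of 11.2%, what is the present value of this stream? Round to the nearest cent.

Annuity factor a(4|0.112) = 3.089244; PV = 22200 × 3.089244 = 68,581.2167

£68,581.22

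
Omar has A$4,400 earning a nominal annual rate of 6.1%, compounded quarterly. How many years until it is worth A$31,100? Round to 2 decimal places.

32.30 years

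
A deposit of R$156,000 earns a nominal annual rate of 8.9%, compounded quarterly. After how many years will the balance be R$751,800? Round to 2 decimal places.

17.87 years

Periodic rate i = 0.089/4 = 0.02225.
n = ln(751800/156000) / ln(1+0.02225) = ln(4.81923) / 0.022006 = 71.4627 quarters
= 71.4627/4 years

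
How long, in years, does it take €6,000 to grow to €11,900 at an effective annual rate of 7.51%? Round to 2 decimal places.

9.46 years

(1+i)^n = 11900/6000 = 1.98333, so n = ln 1.98333 / ln 1.0751 = 9.4565 years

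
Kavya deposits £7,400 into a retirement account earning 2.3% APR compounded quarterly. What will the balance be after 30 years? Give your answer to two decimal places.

£14,724.37

Periodic rate i = 0.023/4 = 0.00575; n = 30 × 4 = 120 periods.
7,400 × (1+0.00575)^120 = 7,400 × 1.989779 = 14,724.3682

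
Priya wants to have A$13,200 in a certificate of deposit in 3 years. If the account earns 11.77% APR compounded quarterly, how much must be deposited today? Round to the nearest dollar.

With 4 periods per year: i = 0.029425, n = 12.
Discount factor = (1+0.029425)^(−12) = 0.706096; PV = 13,200 × 0.706096 = 9,320.4611

A$9,320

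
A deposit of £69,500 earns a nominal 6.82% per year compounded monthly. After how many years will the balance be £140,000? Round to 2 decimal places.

Periodic rate i = 0.0682/12 = 0.00568333.
n = ln(140000/69500) / ln(1+0.00568333) = ln(2.01439) / 0.005667 = 123.5725 months
= 123.5725/12 years

10.30 years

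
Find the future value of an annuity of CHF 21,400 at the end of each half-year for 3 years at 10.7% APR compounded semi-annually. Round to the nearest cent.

CHF 146,848.76

Periodic rate i = 0.107/2 = 0.0535; n = 3 × 2 = 6 periods.
FV = PMT · [(1+i)^n − 1] / i = 21400 · 6.862092 = 146,848.7591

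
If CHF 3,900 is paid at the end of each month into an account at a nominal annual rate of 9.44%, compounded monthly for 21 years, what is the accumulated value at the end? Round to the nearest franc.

CHF 3,075,736

Periodic rate i = 0.0944/12 = 0.00786667; n = 21 × 12 = 252 periods.
Accumulation factor s(252|0.00786667) = 788.650282; FV = 3900 × 788.650282 = 3,075,736.1011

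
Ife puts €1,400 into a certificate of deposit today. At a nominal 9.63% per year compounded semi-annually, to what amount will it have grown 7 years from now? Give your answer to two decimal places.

€2,704.31

i = 0.0963/2 = 0.04815 per half-year; n = 7·2 = 14.
FV = 1,400 × (1 + 0.04815)^14 = 2,704.3082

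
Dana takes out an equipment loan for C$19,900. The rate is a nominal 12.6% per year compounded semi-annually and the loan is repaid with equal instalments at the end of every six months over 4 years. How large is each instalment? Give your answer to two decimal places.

With 2 periods per year: i = 0.063, n = 8.
Annuity-PV factor = 6.136730; PMT = 19900 / 6.136730 = 3,242.7696

C$3,242.77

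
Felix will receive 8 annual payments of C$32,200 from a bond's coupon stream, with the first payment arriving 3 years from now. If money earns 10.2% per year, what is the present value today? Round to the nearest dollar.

PV at t=2 (ordinary 8-year annuity): 32200 × a(8|0.102) = 32200 × 5.296304 = 170,540.9857
PV₀ = 170,540.9857 / (1+0.102)^2 = 170,540.9857 / 1.214404 = 140,431.8379

C$140,432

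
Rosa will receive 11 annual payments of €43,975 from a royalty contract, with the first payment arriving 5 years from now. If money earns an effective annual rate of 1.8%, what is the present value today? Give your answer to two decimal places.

Value one period before first payment (t=4): 43975 × [1 − (1+0.018)^(−11)] / 0.018 = 43975 × 9.899127 = 435,314.1061
PV₀ = 435,314.1061 / (1+0.018)^4 = 435,314.1061 / 1.073967 = 405,332.6877

€405,332.69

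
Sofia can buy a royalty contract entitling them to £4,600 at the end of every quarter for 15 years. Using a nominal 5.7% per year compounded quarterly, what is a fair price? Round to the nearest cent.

£184,691.66

Periodic rate i = 0.057/4 = 0.01425; n = 15 × 4 = 60 periods.
Annuity factor a(60|0.01425) = 40.150360; PV = 4600 × 40.150360 = 184,691.6560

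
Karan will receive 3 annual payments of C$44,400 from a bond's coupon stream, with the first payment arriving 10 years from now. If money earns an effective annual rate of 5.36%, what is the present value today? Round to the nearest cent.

C$75,069.83

PV at t=9 (ordinary 3-year annuity): 44400 × a(3|0.0536) = 44400 × 2.704981 = 120,101.1779
PV₀ = 120,101.1779 / (1+0.0536)^9 = 120,101.1779 / 1.599860 = 75,069.8260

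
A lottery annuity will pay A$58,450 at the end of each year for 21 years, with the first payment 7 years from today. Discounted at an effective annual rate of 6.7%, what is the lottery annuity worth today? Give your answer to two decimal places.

A$439,734.33

Value one period before first payment (t=6): 58450 × [1 − (1+0.067)^(−21)] / 0.067 = 58450 × 11.101774 = 648,898.6724
PV₀ = 648,898.6724 / (1+0.067)^6 = 648,898.6724 / 1.475661 = 439,734.3268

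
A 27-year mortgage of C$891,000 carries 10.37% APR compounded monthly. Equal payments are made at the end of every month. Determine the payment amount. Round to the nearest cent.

C$8,204.74

With 12 periods per year: i = 0.00864167, n = 324.
Annuity-PV factor = 108.595707; PMT = 891000 / 108.595707 = 8,204.7442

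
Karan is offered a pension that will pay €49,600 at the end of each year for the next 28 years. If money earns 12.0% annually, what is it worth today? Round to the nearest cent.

€396,027.37

Annuity factor a(28|0.12) = 7.984423; PV = 49600 × 7.984423 = 396,027.3693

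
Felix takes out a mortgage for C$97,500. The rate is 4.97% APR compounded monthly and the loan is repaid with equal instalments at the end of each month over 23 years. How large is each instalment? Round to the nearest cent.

i = 0.0497/12 = 0.00414167 per month; n = 23·12 = 276.
PMT = 97500 / ( [1 − (1+0.00414167)^(−276)] / 0.00414167 ) = 97500 / 164.285879 = 593.4777

C$593.48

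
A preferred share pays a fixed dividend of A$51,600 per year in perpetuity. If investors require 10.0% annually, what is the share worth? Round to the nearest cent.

A$516,000.00

PV = C/r = 51600/0.1 = 516,000.0000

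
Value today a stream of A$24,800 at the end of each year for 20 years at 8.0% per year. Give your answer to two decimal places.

Annuity factor a(20|0.08) = 9.818147; PV = 24800 × 9.818147 = 243,490.0557

A$243,490.06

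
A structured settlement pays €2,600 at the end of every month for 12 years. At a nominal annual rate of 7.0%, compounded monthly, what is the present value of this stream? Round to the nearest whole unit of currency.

€252,825

With 12 periods per year: i = 0.00583333, n = 144.
Annuity factor a(144|0.00583333) = 97.240216; PV = 2600 × 97.240216 = 252,824.5621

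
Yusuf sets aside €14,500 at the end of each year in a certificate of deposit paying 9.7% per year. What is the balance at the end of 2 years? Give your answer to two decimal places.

FV = 14500 × [(1+0.097)^2 − 1] / 0.097 = 14500 × 2.097000 = 30,406.5000

€30,406.50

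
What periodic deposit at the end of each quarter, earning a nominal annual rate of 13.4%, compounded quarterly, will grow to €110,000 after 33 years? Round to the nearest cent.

With 4 periods per year: i = 0.0335, n = 132.
PMT = 110000 / ( [(1+0.0335)^132 − 1] / 0.0335 ) = 110000 / 2281.887617 = 48.2057

€48.21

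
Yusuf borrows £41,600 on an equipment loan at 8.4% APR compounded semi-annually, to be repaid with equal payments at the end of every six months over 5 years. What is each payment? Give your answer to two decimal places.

Periodic rate i = 0.084/2 = 0.042; n = 5 × 2 = 10 periods.
Annuity-PV factor = 8.030740; PMT = 41600 / 8.030740 = 5,180.0953

£5,180.10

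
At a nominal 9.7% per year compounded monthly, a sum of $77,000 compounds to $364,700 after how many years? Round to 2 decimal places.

Periodic rate i = 0.097/12 = 0.00808333.
(1+i)^n = 364700/77000 = 4.73636, so n = ln 4.73636 / ln 1.00808 = 193.1811 months
= 193.1811/12 years

16.10 years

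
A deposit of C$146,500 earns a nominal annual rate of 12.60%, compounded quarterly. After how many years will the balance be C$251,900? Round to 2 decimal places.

4.37 years

Periodic rate i = 0.126/4 = 0.0315.
n = ln(251900/146500) / ln(1+0.0315) = ln(1.71945) / 0.031014 = 17.4762 quarters
= 17.4762/4 years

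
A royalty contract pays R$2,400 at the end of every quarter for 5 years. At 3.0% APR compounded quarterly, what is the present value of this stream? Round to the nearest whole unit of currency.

R$44,419

With 4 periods per year: i = 0.0075, n = 20.
Annuity factor a(20|0.0075) = 18.508020; PV = 2400 × 18.508020 = 44,419.2473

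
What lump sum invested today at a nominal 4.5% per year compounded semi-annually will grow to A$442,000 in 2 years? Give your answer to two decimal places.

A$404,360.76

Periodic rate i = 0.045/2 = 0.0225; n = 2 × 2 = 4 periods.
Discount factor = (1+0.0225)^(−4) = 0.914843; PV = 442,000 × 0.914843 = 404,360.7586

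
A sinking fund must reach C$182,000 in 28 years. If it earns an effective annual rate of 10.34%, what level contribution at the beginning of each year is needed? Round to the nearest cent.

C$1,158.45

FV-annuity factor × (1+i) = 157.107151; PMT = 182000 / 157.107151 = 1,158.4450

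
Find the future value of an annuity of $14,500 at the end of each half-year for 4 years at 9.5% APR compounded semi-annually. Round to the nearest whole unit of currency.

Periodic rate i = 0.095/2 = 0.0475; n = 4 × 2 = 8 periods.
FV = 14500 × [(1+0.0475)^8 − 1] / 0.0475 = 14500 × 9.464144 = 137,230.0876

$137,230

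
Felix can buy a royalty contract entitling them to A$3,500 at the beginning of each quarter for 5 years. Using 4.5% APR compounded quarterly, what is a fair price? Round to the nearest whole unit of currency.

i = 0.045/4 = 0.01125 per quarter; n = 5·4 = 20.
Annuity factor a(20|0.01125) × (1+i) = 18.020928; PV = 3500 × 18.020928 = 63,073.2497
(annuity-due: payments at period start, so ×(1+i).)

A$63,073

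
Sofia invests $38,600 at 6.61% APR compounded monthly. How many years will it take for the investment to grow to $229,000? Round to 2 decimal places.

27.01 years

Periodic rate i = 0.0661/12 = 0.00550833.
n = ln(229000/38600) / ln(1+0.00550833) = ln(5.93264) / 0.005493 = 324.1214 months
= 324.1214/12 years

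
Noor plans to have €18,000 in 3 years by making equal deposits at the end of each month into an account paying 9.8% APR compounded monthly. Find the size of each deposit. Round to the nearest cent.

Periodic rate i = 0.098/12 = 0.00816667; n = 3 × 12 = 36 periods.
PMT = 18000 / ( [(1+0.00816667)^36 − 1] / 0.00816667 ) = 18000 / 41.655032 = 432.1207

€432.12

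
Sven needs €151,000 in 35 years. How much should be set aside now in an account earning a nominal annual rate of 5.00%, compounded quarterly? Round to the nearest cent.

Periodic rate i = 0.05/4 = 0.0125; n = 35 × 4 = 140 periods.
PV = 151,000 / (1 + 0.0125)^140 = 151,000 / 5.692519 = 26,526.0438

€26,526.04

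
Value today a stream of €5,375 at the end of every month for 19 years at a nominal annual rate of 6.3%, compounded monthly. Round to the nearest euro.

€713,548

Periodic rate i = 0.063/12 = 0.00525; n = 19 × 12 = 228 periods.
PV = 5375 × [1 − (1+0.00525)^(−228)] / 0.00525 = 5375 × 132.753037 = 713,547.5718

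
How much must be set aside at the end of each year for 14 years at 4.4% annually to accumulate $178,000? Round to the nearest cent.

$9,467.08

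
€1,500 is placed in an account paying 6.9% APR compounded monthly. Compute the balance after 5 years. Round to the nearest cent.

i = 0.069/12 = 0.00575 per month; n = 5·12 = 60.
1,500 × (1+0.00575)^60 = 1,500 × 1.410595 = 2,115.8932

€2,115.89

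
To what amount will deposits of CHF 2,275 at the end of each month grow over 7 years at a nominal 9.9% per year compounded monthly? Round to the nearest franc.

i = 0.099/12 = 0.00825 per month; n = 7·12 = 84.
Accumulation factor s(84|0.00825) = 120.488312; FV = 2275 × 120.488312 = 274,110.9095

CHF 274,111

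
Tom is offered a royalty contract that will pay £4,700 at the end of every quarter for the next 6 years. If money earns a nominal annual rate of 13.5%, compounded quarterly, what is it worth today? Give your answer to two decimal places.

£76,474.89

i = 0.135/4 = 0.03375 per quarter; n = 6·4 = 24.
Annuity factor a(24|0.03375) = 16.271253; PV = 4700 × 16.271253 = 76,474.8895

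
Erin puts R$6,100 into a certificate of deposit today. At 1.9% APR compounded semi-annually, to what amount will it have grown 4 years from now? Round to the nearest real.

Periodic rate i = 0.019/2 = 0.0095; n = 4 × 2 = 8 periods.
FV = PV·(1+i)^n = 6,100 × 1.078576 = 6,579.3111

R$6,579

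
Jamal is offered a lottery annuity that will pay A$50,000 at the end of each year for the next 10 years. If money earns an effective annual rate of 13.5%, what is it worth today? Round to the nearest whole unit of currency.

PV = PMT · [1 − (1+i)^(−n)] / i = 50000 · 5.319517 = 265,975.8699

A$265,976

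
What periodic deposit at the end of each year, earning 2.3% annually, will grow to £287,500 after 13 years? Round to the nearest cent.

£19,225.16

PMT = 287500 / ( [(1+0.023)^13 − 1] / 0.023 ) = 287500 / 14.954365 = 19,225.1562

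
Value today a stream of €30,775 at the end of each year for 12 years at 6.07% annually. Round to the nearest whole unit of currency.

€257,026

PV = 30775 × [1 − (1+0.0607)^(−12)] / 0.0607 = 30775 × 8.351763 = 257,025.5151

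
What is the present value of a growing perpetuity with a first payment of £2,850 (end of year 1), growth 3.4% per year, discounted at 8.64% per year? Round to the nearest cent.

£54,389.31

PV = PMT / (i − g) = 2850 / (0.0864 − 0.034) = 2850 / 0.052400 = 54,389.3130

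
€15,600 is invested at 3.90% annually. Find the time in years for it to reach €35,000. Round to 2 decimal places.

21.12 years

n = ln(35000/15600) / ln(1+0.039) = ln(2.24359) / 0.038259 = 21.1214 years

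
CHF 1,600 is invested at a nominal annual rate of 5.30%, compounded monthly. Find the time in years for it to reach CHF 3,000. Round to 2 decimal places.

11.89 years

Periodic rate i = 0.053/12 = 0.00441667.
n = ln(3000/1600) / ln(1+0.00441667) = ln(1.87500) / 0.004407 = 142.6406 months
= 142.6406/12 years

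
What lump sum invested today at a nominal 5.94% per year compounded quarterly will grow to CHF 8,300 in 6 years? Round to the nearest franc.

i = 0.0594/4 = 0.01485 per quarter; n = 6·4 = 24.
PV = 8,300 / (1 + 0.01485)^24 = 8,300 / 1.424441 = 5,826.8461

CHF 5,827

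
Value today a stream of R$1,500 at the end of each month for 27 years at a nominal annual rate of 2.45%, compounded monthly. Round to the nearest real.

R$355,280

i = 0.0245/12 = 0.00204167 per month; n = 27·12 = 324.
Annuity factor a(324|0.00204167) = 236.853169; PV = 1500 × 236.853169 = 355,279.7540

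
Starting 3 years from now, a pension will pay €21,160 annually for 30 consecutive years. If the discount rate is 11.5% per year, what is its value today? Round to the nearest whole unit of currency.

Value one period before first payment (t=2): 21160 × [1 − (1+0.115)^(−30)] / 0.115 = 21160 × 8.363715 = 176,976.2054
PV₀ = 176,976.2054 / (1+0.115)^2 = 176,976.2054 / 1.243225 = 142,352.5150

€142,353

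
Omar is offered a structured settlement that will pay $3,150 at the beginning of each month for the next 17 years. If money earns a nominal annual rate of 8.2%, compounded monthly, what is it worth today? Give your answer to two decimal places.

i = 0.082/12 = 0.00683333 per month; n = 17·12 = 204.
PV = PMT · [1 − (1+i)^(−n)] / i × (1+i) = 3150 · 110.615130 = 348,437.6606
Payments are at the start of each period, so multiply by (1+i).

$348,437.66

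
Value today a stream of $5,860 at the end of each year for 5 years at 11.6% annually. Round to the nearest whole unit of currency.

PV = 5860 × [1 − (1+0.116)^(−5)] / 0.116 = 5860 × 3.640785 = 21,334.9994

$21,335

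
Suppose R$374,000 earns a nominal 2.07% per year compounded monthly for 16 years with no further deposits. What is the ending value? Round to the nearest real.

R$520,698

With 12 periods per year: i = 0.001725, n = 192.
FV = 374,000 × (1 + 0.001725)^192 = 520,698.1283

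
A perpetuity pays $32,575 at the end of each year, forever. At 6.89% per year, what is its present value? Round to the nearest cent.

$472,786.65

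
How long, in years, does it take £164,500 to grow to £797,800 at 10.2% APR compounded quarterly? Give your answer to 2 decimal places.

Periodic rate i = 0.102/4 = 0.0255.
(1+i)^n = 797800/164500 = 4.84985, so n = ln 4.84985 / ln 1.0255 = 62.7057 quarters
= 62.7057/4 years

15.68 years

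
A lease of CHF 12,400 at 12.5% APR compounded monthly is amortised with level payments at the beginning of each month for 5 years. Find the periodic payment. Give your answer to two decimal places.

CHF 276.10

i = 0.125/12 = 0.0104167 per month; n = 5·12 = 60.
Annuity-PV factor × (1+i) = 44.911523; PMT = 12400 / 44.911523 = 276.0984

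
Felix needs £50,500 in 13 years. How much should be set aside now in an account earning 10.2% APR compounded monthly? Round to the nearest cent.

With 12 periods per year: i = 0.0085, n = 156.
Discount factor = (1+0.0085)^(−156) = 0.267029; PV = 50,500 × 0.267029 = 13,484.9885

£13,484.99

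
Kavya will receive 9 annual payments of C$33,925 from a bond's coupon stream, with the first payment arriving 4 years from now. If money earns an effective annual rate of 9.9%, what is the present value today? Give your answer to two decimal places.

PV at t=3 (ordinary 9-year annuity): 33925 × a(9|0.099) = 33925 × 5.781987 = 196,153.8932
PV₀ = 196,153.8932 / (1+0.099)^3 = 196,153.8932 / 1.327373 = 147,775.9824

C$147,775.98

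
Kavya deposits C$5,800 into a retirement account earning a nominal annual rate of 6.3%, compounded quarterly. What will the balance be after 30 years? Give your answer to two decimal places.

Periodic rate i = 0.063/4 = 0.01575; n = 30 × 4 = 120 periods.
FV = 5,800 × (1 + 0.01575)^120 = 37,830.9906

C$37,830.99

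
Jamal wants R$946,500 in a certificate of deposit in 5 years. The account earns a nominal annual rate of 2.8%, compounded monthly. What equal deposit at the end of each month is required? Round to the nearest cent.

With 12 periods per year: i = 0.00233333, n = 60.
FV-annuity factor = 64.322669; PMT = 946500 / 64.322669 = 14,714.8745

R$14,714.87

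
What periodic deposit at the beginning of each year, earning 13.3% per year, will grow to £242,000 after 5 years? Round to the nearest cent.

PMT = 242000 / ( [(1+0.133)^5 − 1] / 0.133 × (1+i) ) = 242000 / 7.385989 = 32,764.7406

£32,764.74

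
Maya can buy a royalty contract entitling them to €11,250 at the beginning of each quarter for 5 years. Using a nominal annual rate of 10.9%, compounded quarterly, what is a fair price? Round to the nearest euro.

€176,387

Periodic rate i = 0.109/4 = 0.02725; n = 5 × 4 = 20 periods.
PV = PMT · [1 − (1+i)^(−n)] / i × (1+i) = 11250 · 15.678803 = 176,386.5305
(Beginning-of-period payments → annuity-due factor ×(1+i).)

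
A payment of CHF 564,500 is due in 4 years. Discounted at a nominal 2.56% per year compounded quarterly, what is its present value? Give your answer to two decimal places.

With 4 periods per year: i = 0.0064, n = 16.
PV = FV·(1+i)^(−n) = 564,500 × 0.902963 = 509,722.6082

CHF 509,722.61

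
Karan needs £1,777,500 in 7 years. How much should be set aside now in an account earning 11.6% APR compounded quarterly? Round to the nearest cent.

£798,323.87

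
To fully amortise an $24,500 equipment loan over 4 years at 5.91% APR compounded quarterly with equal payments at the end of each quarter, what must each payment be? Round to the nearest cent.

With 4 periods per year: i = 0.014775, n = 16.
PMT = 24500 / ( [1 − (1+0.014775)^(−16)] / 0.014775 ) = 24500 / 14.156934 = 1,730.6007

$1,730.60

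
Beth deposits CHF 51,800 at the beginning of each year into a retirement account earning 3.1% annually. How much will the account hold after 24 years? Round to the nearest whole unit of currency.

Accumulation factor s(24|0.031) × (1+i) = 35.941751; FV = 51800 × 35.941751 = 1,861,782.7151
(annuity-due: payments at period start, so ×(1+i).)

CHF 1,861,783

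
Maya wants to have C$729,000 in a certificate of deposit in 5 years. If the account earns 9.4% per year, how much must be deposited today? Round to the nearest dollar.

PV = 729,000 / (1 + 0.094)^5 = 729,000 / 1.567064 = 465,201.2985

C$465,201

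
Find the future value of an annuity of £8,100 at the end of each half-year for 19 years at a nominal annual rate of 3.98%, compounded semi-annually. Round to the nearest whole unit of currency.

i = 0.0398/2 = 0.0199 per half-year; n = 19·2 = 38.
FV = PMT · [(1+i)^n − 1] / i = 8100 · 56.000327 = 453,602.6509

£453,603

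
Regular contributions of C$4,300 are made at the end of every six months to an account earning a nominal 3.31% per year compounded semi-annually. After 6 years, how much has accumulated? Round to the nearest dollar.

C$56,566

Periodic rate i = 0.0331/2 = 0.01655; n = 6 × 2 = 12 periods.
FV = 4300 × [(1+0.01655)^12 − 1] / 0.01655 = 4300 × 13.154863 = 56,565.9109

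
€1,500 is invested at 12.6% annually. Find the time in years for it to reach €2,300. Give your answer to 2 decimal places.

(1+i)^n = 2300/1500 = 1.53333, so n = ln 1.53333 / ln 1.126 = 3.6019 years

3.60 years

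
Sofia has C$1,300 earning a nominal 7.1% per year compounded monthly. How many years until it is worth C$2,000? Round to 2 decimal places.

6.09 years

Periodic rate i = 0.071/12 = 0.00591667.
(1+i)^n = 2000/1300 = 1.53846, so n = ln 1.53846 / ln 1.00592 = 73.0236 months
= 73.0236/12 years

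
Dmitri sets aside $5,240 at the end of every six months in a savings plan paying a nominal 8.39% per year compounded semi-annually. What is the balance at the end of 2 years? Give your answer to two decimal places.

Periodic rate i = 0.0839/2 = 0.04195; n = 2 × 2 = 4 periods.
Accumulation factor s(4|0.04195) = 4.258813; FV = 5240 × 4.258813 = 22,316.1803

$22,316.18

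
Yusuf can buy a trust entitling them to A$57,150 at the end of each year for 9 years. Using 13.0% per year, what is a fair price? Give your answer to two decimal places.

A$293,274.09

Annuity factor a(9|0.13) = 5.131655; PV = 57150 × 5.131655 = 293,274.0906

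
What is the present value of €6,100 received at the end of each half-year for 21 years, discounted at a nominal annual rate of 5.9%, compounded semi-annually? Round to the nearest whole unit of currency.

i = 0.059/2 = 0.0295 per half-year; n = 21·2 = 42.
PV = PMT · [1 − (1+i)^(−n)] / i = 6100 · 23.901269 = 145,797.7431

€145,798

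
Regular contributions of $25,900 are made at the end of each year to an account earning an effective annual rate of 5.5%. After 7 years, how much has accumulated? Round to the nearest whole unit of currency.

$214,113

FV = 25900 × [(1+0.055)^7 − 1] / 0.055 = 25900 × 8.266894 = 214,112.5504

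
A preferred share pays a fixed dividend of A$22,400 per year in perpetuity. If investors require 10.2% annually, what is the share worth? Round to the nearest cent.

PV = C/r = 22400/0.102 = 219,607.8431

A$219,607.84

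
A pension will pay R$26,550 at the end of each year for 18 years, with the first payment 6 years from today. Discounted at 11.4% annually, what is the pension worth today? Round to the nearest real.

R$116,303

PV at t=5 (ordinary 18-year annuity): 26550 × a(18|0.114) = 26550 × 7.515432 = 199,534.7217
PV₀ = 199,534.7217 / (1+0.114)^5 = 199,534.7217 / 1.715639 = 116,303.4306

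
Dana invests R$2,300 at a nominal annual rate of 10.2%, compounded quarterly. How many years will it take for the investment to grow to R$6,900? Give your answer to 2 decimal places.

Periodic rate i = 0.102/4 = 0.0255.
n = ln(6900/2300) / ln(1+0.0255) = ln(3.00000) / 0.025180 = 43.6298 quarters
= 43.6298/4 years

10.91 years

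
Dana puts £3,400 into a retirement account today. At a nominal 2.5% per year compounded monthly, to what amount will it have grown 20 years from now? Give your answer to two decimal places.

i = 0.025/12 = 0.00208333 per month; n = 20·12 = 240.
3,400 × (1+0.00208333)^240 = 3,400 × 1.647864 = 5,602.7375

£5,602.74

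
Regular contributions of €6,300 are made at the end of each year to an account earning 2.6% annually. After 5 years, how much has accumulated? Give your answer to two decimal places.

FV = 6300 × [(1+0.026)^5 − 1] / 0.026 = 6300 × 5.266848 = 33,181.1445

€33,181.14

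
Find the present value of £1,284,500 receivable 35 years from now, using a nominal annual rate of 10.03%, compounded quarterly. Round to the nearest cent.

£40,081.53

i = 0.1003/4 = 0.025075 per quarter; n = 35·4 = 140.
PV = FV·(1+i)^(−n) = 1,284,500 × 0.031204 = 40,081.5259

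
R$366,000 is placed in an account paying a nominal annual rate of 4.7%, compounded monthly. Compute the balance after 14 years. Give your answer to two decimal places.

R$705,811.43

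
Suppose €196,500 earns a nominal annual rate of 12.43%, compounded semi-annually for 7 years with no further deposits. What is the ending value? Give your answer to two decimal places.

With 2 periods per year: i = 0.06215, n = 14.
FV = 196,500 × (1 + 0.06215)^14 = 457,050.8310

€457,050.83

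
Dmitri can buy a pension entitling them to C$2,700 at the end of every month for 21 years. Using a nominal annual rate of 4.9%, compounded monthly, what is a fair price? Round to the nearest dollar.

Periodic rate i = 0.049/12 = 0.00408333; n = 21 × 12 = 252 periods.
PV = PMT · [1 − (1+i)^(−n)] / i = 2700 · 157.196652 = 424,430.9605

C$424,431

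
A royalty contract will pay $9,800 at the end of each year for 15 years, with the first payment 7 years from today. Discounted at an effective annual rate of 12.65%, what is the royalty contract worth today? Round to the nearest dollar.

PV at t=6 (ordinary 15-year annuity): 9800 × a(15|0.1265) = 9800 × 6.580975 = 64,493.5558
PV₀ = 64,493.5558 / (1+0.1265)^6 = 64,493.5558 / 2.043559 = 31,559.4296

$31,559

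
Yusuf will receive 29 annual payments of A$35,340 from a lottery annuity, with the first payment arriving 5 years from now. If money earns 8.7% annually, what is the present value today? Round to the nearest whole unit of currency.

A$265,065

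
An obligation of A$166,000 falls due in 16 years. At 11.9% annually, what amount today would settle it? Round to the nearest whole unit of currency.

A$27,468

PV = FV·(1+i)^(−n) = 166,000 × 0.165470 = 27,467.9788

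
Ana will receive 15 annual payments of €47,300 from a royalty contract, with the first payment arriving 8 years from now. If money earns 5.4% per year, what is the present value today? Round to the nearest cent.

Value one period before first payment (t=7): 47300 × [1 − (1+0.054)^(−15)] / 0.054 = 47300 × 10.104624 = 477,948.7025
Discount back 7 years: 477,948.7025 × (1+0.054)^(−7) = 477,948.7025 × 0.692015 = 330,747.8356

€330,747.84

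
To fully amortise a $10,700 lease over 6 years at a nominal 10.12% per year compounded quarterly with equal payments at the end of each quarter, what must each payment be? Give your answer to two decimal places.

$600.25

With 4 periods per year: i = 0.0253, n = 24.
PMT = 10700 / ( [1 − (1+0.0253)^(−24)] / 0.0253 ) = 10700 / 17.825853 = 600.2518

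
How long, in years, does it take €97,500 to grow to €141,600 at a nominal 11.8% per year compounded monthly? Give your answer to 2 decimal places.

3.18 years

Periodic rate i = 0.118/12 = 0.00983333.
(1+i)^n = 141600/97500 = 1.45231, so n = ln 1.45231 / ln 1.00983 = 38.1341 months
= 38.1341/12 years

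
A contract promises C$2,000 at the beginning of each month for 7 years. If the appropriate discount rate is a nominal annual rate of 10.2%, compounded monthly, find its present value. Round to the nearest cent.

C$120,744.42

Periodic rate i = 0.102/12 = 0.0085; n = 7 × 12 = 84 periods.
Annuity factor a(84|0.0085) × (1+i) = 60.372209; PV = 2000 × 60.372209 = 120,744.4181
Payments are at the start of each period, so multiply by (1+i).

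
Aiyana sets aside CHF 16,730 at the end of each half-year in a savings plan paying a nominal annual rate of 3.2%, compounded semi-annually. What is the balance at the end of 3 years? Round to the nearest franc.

CHF 104,482

i = 0.032/2 = 0.016 per half-year; n = 3·2 = 6.
Accumulation factor s(6|0.016) = 6.245182; FV = 16730 × 6.245182 = 104,481.8921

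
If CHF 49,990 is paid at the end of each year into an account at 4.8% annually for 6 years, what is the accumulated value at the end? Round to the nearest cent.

CHF 338,320.87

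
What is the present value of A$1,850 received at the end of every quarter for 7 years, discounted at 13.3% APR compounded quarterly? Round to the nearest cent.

A$33,373.80

Periodic rate i = 0.133/4 = 0.03325; n = 7 × 4 = 28 periods.
PV = 1850 × [1 − (1+0.03325)^(−28)] / 0.03325 = 1850 × 18.039892 = 33,373.8010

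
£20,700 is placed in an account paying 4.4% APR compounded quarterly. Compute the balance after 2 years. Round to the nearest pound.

i = 0.044/4 = 0.011 per quarter; n = 2·4 = 8.
FV = 20,700 × (1 + 0.011)^8 = 22,593.2959

£22,593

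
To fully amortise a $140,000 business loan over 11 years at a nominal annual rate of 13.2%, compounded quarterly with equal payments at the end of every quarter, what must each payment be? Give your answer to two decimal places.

i = 0.132/4 = 0.033 per quarter; n = 11·4 = 44.
Annuity-PV factor = 23.040768; PMT = 140000 / 23.040768 = 6,076.1863

$6,076.19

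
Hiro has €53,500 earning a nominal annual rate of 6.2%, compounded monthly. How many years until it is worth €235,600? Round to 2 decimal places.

Periodic rate i = 0.062/12 = 0.00516667.
(1+i)^n = 235600/53500 = 4.40374, so n = ln 4.40374 / ln 1.00517 = 287.6671 months
= 287.6671/12 years

23.97 years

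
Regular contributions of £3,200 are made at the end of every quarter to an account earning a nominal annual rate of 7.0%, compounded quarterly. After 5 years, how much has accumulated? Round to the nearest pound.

Periodic rate i = 0.07/4 = 0.0175; n = 5 × 4 = 20 periods.
FV = 3200 × [(1+0.0175)^20 − 1] / 0.0175 = 3200 × 23.701611 = 75,845.1558

£75,845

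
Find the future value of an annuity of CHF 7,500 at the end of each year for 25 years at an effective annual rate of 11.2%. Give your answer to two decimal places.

Accumulation factor s(25|0.112) = 117.953909; FV = 7500 × 117.953909 = 884,654.3140

CHF 884,654.31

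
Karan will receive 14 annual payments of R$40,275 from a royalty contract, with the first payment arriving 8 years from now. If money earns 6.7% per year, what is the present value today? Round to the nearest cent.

R$227,781.58

Value one period before first payment (t=7): 40275 × [1 − (1+0.067)^(−14)] / 0.067 = 40275 × 8.905001 = 358,648.9217
Discount back 7 years: 358,648.9217 × (1+0.067)^(−7) = 358,648.9217 × 0.635110 = 227,781.5760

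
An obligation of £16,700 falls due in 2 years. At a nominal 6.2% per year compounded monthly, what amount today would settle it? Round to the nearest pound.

£14,757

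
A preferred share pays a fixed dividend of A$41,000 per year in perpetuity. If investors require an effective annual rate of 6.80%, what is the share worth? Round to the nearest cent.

PV = C/r = 41000/0.068 = 602,941.1765

A$602,941.18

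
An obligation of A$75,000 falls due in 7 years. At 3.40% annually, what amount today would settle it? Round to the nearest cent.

PV = FV·(1+i)^(−n) = 75,000 × 0.791327 = 59,349.5584

A$59,349.56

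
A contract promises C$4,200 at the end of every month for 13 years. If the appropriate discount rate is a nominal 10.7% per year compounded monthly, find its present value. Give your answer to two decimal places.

C$353,099.06

With 12 periods per year: i = 0.00891667, n = 156.
Annuity factor a(156|0.00891667) = 84.071205; PV = 4200 × 84.071205 = 353,099.0618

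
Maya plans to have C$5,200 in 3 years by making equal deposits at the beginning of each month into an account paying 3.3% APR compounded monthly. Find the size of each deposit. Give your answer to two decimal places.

C$137.23

Periodic rate i = 0.033/12 = 0.00275; n = 3 × 12 = 36 periods.
FV-annuity factor × (1+i) = 37.891659; PMT = 5200 / 37.891659 = 137.2334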